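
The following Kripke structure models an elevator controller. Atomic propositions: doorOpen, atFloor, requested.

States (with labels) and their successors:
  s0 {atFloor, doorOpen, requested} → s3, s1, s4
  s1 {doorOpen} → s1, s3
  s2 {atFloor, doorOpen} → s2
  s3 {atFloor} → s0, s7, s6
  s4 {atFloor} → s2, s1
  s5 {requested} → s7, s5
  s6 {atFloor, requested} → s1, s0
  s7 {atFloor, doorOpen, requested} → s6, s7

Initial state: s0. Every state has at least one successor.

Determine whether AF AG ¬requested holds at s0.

States satisfying AG ¬requested: {s2}.
States satisfying AF AG ¬requested: {s2}.
There is a path from s0 along which AG ¬requested never holds.
s0 ∉ Sat(AF AG ¬requested).

No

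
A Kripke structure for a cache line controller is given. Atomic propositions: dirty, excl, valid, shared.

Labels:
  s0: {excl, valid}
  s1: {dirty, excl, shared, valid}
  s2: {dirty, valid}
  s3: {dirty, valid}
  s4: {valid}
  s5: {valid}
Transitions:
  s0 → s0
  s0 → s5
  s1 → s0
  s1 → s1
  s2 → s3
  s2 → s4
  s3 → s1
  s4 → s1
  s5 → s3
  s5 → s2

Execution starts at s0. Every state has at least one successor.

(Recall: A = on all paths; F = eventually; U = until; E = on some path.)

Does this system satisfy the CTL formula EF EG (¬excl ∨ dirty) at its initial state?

Holds

States satisfying EG (¬excl ∨ dirty): {s1, s2, s3, s4, s5}.
States satisfying EF EG (¬excl ∨ dirty): {s0, s1, s2, s3, s4, s5}.
Some path from s0 reaches a state where EG (¬excl ∨ dirty) holds.
s0 ∈ Sat(EF EG (¬excl ∨ dirty)).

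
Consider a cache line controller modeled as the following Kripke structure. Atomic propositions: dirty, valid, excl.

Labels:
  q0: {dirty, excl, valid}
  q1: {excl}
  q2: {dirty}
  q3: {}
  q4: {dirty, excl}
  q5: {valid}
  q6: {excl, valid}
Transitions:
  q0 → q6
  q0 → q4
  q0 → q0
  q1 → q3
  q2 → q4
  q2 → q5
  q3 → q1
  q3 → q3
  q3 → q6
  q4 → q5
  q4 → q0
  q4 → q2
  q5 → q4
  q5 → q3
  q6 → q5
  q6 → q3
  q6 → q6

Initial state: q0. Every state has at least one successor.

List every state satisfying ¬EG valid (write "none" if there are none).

States satisfying valid: {q0, q5, q6}.
States satisfying EG valid: {q0, q6}.
States satisfying ¬EG valid: {q1, q2, q3, q4, q5}.

{q1, q2, q3, q4, q5}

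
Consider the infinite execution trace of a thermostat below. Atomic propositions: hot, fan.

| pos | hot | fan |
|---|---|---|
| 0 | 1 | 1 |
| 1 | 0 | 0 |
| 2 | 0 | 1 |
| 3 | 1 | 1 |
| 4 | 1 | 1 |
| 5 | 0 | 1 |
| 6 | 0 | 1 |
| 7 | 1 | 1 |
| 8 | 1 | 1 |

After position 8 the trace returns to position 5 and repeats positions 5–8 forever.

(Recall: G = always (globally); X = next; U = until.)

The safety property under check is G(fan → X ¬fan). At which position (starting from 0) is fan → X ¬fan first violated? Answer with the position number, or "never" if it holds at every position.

2

Check fan → X ¬fan at each position in order: 0 ✓, 1 ✓.
At position 2 the labels are {fan} and the next position 3 has {fan, hot}, so fan → X ¬fan is false there. This is the first violation.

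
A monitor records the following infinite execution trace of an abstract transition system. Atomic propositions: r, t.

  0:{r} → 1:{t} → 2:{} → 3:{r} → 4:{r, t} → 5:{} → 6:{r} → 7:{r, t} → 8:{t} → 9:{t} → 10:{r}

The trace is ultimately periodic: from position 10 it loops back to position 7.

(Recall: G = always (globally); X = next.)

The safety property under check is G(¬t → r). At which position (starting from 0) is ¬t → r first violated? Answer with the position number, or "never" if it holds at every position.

2

Check ¬t → r at each position in order: 0 ✓, 1 ✓.
At position 2 the labels are {}, so ¬t → r is false there. This is the first violation.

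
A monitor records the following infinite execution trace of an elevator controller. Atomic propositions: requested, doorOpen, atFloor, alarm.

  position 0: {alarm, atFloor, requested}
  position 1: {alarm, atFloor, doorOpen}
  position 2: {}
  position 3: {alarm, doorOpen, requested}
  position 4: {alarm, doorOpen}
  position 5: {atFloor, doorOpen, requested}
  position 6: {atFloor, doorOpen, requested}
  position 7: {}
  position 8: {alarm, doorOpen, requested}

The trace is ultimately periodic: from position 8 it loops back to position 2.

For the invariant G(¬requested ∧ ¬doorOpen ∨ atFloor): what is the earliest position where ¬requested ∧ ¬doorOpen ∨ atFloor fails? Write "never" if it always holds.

Check ¬requested ∧ ¬doorOpen ∨ atFloor at each position in order: 0 ✓, 1 ✓, 2 ✓.
At position 3 the labels are {alarm, doorOpen, requested}, so ¬requested ∧ ¬doorOpen ∨ atFloor is false there. This is the first violation.

3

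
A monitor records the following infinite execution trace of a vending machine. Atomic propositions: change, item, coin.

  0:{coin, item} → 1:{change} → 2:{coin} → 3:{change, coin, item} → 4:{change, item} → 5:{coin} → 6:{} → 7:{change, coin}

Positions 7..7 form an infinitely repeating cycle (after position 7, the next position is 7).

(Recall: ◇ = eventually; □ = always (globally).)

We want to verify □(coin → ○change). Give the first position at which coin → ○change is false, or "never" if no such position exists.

Check coin → ○change at each position in order: 0 ✓, 1 ✓, 2 ✓, 3 ✓, 4 ✓.
At position 5 the labels are {coin} and the next position 6 has {}, so coin → ○change is false there. This is the first violation.

5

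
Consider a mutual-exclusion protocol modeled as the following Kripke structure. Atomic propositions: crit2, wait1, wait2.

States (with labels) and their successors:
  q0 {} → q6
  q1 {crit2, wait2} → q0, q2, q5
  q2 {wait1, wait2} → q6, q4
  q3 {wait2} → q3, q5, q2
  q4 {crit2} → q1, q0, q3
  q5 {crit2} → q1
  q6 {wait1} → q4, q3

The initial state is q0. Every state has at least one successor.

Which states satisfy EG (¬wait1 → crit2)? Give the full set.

{q1, q2, q4, q5, q6}

States satisfying ¬wait1 → crit2: {q1, q2, q4, q5, q6}.
States satisfying EG (¬wait1 → crit2): {q1, q2, q4, q5, q6}.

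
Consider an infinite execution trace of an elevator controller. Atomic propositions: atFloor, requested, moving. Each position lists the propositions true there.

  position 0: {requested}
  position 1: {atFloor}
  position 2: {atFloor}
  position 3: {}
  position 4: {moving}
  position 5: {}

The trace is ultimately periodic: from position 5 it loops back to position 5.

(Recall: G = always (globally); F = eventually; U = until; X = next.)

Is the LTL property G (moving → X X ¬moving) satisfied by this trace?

Satisfied

moving → X X ¬moving holds at every position 0..5, and those are all positions ever visited, so G (moving → X X ¬moving) holds.
Positions where moving holds: 4.
Check X X ¬moving at each: 4→ok.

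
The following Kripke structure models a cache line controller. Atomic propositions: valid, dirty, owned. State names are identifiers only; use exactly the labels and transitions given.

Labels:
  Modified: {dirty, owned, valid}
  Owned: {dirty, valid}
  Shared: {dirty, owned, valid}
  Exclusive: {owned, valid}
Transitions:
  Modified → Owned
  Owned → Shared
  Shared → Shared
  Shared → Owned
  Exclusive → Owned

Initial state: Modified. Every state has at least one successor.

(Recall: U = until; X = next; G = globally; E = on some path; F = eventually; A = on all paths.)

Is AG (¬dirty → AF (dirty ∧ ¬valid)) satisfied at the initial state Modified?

States satisfying ¬dirty → AF (dirty ∧ ¬valid): {Modified, Owned, Shared}.
States satisfying AG (¬dirty → AF (dirty ∧ ¬valid)): {Modified, Owned, Shared}.
Every state reachable from Modified satisfies ¬dirty → AF (dirty ∧ ¬valid).
Modified ∈ Sat(AG (¬dirty → AF (dirty ∧ ¬valid))).

Satisfied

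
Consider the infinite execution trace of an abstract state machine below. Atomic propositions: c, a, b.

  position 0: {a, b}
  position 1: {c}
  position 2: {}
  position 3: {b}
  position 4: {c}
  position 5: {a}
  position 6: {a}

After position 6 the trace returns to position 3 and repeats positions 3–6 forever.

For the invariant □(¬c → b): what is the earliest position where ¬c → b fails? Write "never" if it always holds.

2

Check ¬c → b at each position in order: 0 ✓, 1 ✓.
At position 2 the labels are {}, so ¬c → b is false there. This is the first violation.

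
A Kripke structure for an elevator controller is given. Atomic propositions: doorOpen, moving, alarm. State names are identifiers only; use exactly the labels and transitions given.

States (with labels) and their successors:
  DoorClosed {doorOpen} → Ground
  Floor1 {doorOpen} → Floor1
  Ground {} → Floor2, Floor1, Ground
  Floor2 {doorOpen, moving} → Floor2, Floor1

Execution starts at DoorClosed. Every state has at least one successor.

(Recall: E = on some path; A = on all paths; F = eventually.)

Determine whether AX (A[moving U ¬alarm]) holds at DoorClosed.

Holds

States satisfying A[moving U ¬alarm]: {DoorClosed, Floor1, Ground, Floor2}.
States satisfying AX (A[moving U ¬alarm]): {DoorClosed, Floor1, Ground, Floor2}.
DoorClosed ∈ Sat(AX (A[moving U ¬alarm])).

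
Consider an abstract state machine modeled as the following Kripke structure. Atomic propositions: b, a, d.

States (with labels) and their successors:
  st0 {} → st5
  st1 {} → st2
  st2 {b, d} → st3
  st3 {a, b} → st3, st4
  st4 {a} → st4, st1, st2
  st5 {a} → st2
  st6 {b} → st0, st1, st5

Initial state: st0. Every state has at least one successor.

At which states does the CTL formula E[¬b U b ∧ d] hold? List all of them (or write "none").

States satisfying ¬b: {st0, st1, st4, st5}.
States satisfying b ∧ d: {st2}.
States satisfying E[¬b U b ∧ d]: {st0, st1, st2, st4, st5}.

{st0, st1, st2, st4, st5}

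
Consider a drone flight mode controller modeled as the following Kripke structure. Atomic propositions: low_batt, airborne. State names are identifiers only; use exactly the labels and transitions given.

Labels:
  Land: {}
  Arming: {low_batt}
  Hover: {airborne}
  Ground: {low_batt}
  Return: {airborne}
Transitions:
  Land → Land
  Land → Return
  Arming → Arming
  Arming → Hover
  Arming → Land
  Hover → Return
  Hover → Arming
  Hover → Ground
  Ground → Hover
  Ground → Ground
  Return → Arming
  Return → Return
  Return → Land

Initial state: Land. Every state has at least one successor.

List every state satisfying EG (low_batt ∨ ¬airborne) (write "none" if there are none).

States satisfying low_batt ∨ ¬airborne: {Land, Arming, Ground}.
States satisfying EG (low_batt ∨ ¬airborne): {Land, Arming, Ground}.

{Land, Arming, Ground}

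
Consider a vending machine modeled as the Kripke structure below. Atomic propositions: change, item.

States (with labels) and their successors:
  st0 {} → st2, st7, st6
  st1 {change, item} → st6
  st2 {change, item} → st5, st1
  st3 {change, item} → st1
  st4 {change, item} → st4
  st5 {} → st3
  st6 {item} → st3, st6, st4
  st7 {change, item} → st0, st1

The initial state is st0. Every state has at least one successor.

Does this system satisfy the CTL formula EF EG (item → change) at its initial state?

Yes

States satisfying EG (item → change): {st0, st4, st7}.
States satisfying EF EG (item → change): {st0, st1, st2, st3, st4, st5, st6, st7}.
Some path from st0 reaches a state where EG (item → change) holds.
st0 ∈ Sat(EF EG (item → change)).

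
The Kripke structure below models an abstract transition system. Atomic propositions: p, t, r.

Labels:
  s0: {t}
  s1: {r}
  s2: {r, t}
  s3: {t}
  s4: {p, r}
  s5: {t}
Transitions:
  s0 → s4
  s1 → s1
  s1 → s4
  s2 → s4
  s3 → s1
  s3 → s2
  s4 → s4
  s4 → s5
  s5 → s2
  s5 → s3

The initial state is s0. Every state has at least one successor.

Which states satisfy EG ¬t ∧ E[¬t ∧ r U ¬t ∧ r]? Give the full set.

States satisfying ¬t: {s1, s4}.
States satisfying EG ¬t: {s1, s4}.
States satisfying ¬t ∧ r: {s1, s4}.
States satisfying E[¬t ∧ r U ¬t ∧ r]: {s1, s4}.
States satisfying EG ¬t ∧ E[¬t ∧ r U ¬t ∧ r]: {s1, s4}.

{s1, s4}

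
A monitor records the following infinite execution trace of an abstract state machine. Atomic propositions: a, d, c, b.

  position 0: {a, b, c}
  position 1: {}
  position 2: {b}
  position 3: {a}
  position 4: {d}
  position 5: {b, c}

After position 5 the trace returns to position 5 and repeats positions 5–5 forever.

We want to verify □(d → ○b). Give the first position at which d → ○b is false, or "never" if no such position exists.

never

d → ○b holds at every position 0..5, and those are all the positions the trace ever visits, so the invariant □(d → ○b) is never violated.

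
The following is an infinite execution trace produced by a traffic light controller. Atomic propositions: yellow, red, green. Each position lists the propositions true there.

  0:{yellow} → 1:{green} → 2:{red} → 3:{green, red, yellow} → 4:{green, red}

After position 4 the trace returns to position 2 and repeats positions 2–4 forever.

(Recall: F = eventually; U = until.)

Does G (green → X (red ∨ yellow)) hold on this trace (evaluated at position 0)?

green → X (red ∨ yellow) holds at every position 0..4, and those are all positions ever visited, so G (green → X (red ∨ yellow)) holds.
Positions where green holds: 1, 3, 4.
Check X (red ∨ yellow) at each: 1→ok, 3→ok, 4→ok.

Satisfied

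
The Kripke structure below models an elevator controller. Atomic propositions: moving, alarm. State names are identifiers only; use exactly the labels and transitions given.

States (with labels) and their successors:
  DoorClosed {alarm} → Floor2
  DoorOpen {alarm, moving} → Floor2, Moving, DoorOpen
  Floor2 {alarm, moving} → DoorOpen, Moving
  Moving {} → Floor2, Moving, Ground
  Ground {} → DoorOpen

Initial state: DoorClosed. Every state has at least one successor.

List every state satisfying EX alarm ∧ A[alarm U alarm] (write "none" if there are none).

{DoorClosed, DoorOpen, Floor2}

States satisfying alarm: {DoorClosed, DoorOpen, Floor2}.
States satisfying EX alarm: {DoorClosed, DoorOpen, Floor2, Moving, Ground}.
States satisfying A[alarm U alarm]: {DoorClosed, DoorOpen, Floor2}.
States satisfying EX alarm ∧ A[alarm U alarm]: {DoorClosed, DoorOpen, Floor2}.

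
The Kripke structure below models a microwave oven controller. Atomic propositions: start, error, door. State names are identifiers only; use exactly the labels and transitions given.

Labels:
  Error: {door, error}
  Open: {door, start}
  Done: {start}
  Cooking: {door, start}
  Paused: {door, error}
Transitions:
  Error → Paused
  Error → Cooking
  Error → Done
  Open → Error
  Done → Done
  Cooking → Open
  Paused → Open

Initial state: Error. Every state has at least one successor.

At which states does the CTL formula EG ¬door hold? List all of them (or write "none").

{Done}

States satisfying ¬door: {Done}.
States satisfying EG ¬door: {Done}.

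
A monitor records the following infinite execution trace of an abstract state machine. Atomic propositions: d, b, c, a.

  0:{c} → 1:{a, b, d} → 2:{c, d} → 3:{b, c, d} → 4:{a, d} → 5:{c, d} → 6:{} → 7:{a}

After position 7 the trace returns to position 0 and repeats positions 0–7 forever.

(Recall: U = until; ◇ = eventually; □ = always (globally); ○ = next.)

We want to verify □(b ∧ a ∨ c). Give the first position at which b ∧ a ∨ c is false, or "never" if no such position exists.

Check b ∧ a ∨ c at each position in order: 0 ✓, 1 ✓, 2 ✓, 3 ✓.
At position 4 the labels are {a, d}, so b ∧ a ∨ c is false there. This is the first violation.

4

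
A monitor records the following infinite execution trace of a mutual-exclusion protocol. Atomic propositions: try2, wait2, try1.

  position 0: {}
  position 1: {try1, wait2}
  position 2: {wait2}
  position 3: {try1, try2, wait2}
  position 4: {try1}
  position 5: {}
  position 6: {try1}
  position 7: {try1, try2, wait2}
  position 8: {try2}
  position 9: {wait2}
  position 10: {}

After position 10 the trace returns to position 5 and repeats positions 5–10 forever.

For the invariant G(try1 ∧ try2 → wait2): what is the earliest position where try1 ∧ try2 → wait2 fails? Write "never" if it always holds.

never

try1 ∧ try2 → wait2 holds at every position 0..10, and those are all the positions the trace ever visits, so the invariant G(try1 ∧ try2 → wait2) is never violated.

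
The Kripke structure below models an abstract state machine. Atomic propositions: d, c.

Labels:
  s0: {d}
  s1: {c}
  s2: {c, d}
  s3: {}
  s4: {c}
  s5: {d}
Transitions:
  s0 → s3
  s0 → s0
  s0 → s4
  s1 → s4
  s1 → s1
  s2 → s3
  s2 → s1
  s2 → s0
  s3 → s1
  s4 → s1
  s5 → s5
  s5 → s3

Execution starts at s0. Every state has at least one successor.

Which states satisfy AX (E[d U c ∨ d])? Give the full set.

{s1, s3, s4}

States satisfying E[d U c ∨ d]: {s0, s1, s2, s4, s5}.
States satisfying AX (E[d U c ∨ d]): {s1, s3, s4}.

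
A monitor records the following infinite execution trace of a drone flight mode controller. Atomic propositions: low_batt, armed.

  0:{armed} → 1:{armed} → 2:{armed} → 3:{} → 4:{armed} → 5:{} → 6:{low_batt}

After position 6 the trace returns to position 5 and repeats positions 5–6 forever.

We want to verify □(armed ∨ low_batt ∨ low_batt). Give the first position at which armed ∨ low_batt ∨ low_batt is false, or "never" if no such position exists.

Check armed ∨ low_batt ∨ low_batt at each position in order: 0 ✓, 1 ✓, 2 ✓.
At position 3 the labels are {}, so armed ∨ low_batt ∨ low_batt is false there. This is the first violation.

3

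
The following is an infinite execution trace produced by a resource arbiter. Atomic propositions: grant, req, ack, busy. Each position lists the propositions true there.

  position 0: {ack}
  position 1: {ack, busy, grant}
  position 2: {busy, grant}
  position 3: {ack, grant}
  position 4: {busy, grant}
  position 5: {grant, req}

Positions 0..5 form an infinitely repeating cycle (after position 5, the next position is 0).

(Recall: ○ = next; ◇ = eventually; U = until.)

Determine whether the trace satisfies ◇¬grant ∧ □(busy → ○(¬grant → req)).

¬grant holds at position 0, which is reachable from 0, so ◇¬grant holds.
busy → ○(¬grant → req) holds at every position 0..5, and those are all positions ever visited, so □(busy → ○(¬grant → req)) holds.
Positions where busy holds: 1, 2, 4.
Check ○(¬grant → req) at each: 1→ok, 2→ok, 4→ok.
At position 0: ◇¬grant is true; □(busy → ○(¬grant → req)) is true; so ◇¬grant ∧ □(busy → ○(¬grant → req)) is true.

Yes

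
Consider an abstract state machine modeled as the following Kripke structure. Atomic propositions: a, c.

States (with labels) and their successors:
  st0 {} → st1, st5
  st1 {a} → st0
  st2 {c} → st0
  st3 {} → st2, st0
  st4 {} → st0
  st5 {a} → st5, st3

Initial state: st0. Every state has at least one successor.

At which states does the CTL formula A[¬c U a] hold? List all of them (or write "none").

States satisfying ¬c: {st0, st1, st3, st4, st5}.
States satisfying a: {st1, st5}.
States satisfying A[¬c U a]: {st0, st1, st4, st5}.

{st0, st1, st4, st5}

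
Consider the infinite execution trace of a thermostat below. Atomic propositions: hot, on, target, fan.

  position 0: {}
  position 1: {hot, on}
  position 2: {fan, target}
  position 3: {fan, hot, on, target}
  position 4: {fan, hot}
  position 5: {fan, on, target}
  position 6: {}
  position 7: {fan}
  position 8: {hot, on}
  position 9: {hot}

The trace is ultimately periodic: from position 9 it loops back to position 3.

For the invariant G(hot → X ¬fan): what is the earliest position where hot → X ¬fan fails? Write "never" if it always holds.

1

Check hot → X ¬fan at each position in order: 0 ✓.
At position 1 the labels are {hot, on} and the next position 2 has {fan, target}, so hot → X ¬fan is false there. This is the first violation.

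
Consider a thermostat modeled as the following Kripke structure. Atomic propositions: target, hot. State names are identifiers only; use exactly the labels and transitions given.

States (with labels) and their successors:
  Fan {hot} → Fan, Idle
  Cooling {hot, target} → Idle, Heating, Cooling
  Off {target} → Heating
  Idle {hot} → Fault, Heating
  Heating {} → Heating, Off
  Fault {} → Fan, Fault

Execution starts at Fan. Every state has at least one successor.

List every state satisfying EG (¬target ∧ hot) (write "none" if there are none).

{Fan}

States satisfying ¬target ∧ hot: {Fan, Idle}.
States satisfying EG (¬target ∧ hot): {Fan}.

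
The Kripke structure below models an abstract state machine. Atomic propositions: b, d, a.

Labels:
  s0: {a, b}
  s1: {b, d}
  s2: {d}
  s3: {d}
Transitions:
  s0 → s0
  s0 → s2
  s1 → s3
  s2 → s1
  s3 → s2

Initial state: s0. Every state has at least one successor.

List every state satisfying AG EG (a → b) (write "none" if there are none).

{s0, s1, s2, s3}

States satisfying EG (a → b): {s0, s1, s2, s3}.
States satisfying AG EG (a → b): {s0, s1, s2, s3}.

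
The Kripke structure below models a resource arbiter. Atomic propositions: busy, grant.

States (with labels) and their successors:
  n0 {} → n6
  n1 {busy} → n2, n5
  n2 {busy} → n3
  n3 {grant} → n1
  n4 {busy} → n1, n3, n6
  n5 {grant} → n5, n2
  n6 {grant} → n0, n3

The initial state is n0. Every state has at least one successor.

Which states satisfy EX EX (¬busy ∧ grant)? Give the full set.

{n0, n1, n3, n4, n5, n6}

States satisfying EX (¬busy ∧ grant): {n0, n1, n2, n4, n5, n6}.
States satisfying EX EX (¬busy ∧ grant): {n0, n1, n3, n4, n5, n6}.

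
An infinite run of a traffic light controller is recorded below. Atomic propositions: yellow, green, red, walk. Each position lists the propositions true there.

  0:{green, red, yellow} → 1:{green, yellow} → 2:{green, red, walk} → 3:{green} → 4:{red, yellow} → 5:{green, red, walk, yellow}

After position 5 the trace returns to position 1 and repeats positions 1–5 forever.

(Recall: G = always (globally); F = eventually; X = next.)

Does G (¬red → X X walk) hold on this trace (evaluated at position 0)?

¬red → X X walk must hold at every position from 0 onward. It fails at position 1, so G (¬red → X X walk) is false.
Positions where ¬red holds: 1, 3.
Check X X walk at each: 1→fails, 3→ok.

No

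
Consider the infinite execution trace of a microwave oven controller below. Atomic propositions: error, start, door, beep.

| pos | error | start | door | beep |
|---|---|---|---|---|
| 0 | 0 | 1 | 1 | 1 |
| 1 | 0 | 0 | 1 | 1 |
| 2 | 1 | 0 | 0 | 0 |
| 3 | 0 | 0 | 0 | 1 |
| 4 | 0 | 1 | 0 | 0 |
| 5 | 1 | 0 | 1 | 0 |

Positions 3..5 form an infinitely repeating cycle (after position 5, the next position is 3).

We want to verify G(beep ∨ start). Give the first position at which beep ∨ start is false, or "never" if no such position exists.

Check beep ∨ start at each position in order: 0 ✓, 1 ✓.
At position 2 the labels are {error}, so beep ∨ start is false there. This is the first violation.

2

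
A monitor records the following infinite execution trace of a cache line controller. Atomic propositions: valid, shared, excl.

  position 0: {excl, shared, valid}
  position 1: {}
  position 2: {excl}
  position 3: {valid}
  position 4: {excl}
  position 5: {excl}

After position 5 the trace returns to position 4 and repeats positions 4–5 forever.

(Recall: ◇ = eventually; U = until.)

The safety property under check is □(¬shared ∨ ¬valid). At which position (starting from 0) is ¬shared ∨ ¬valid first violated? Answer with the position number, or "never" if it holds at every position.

0

At position 0 the labels are {excl, shared, valid}, so ¬shared ∨ ¬valid is false there. This is the first violation.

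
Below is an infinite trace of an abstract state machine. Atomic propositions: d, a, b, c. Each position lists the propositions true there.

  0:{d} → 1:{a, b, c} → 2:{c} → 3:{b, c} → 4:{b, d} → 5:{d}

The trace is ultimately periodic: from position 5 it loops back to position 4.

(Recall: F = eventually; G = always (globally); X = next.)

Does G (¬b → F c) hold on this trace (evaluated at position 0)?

No

¬b → F c must hold at every position from 0 onward. It fails at position 5, so G (¬b → F c) is false.
Positions where ¬b holds: 0, 2, 5.
Check F c at each: 0→ok, 2→ok, 5→fails.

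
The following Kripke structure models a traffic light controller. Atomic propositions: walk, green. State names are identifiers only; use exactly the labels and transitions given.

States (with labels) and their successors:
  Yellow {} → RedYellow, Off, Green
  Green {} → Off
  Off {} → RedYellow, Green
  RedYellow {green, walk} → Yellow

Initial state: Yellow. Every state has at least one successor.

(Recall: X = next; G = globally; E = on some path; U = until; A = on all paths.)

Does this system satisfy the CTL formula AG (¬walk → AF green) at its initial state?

Does not hold

States satisfying ¬walk → AF green: {RedYellow}.
States satisfying AG (¬walk → AF green): ∅.
Green is reachable from Yellow and violates ¬walk → AF green, so AG fails at Yellow.
Yellow ∉ Sat(AG (¬walk → AF green)).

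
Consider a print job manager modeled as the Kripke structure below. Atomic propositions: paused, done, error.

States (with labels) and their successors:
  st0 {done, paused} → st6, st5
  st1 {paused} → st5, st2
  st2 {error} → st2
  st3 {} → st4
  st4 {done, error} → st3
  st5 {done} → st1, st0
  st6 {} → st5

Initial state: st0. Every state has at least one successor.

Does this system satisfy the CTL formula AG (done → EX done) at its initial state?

States satisfying done → EX done: {st0, st1, st2, st3, st5, st6}.
States satisfying AG (done → EX done): {st0, st1, st2, st5, st6}.
Every state reachable from st0 satisfies done → EX done.
st0 ∈ Sat(AG (done → EX done)).

Yes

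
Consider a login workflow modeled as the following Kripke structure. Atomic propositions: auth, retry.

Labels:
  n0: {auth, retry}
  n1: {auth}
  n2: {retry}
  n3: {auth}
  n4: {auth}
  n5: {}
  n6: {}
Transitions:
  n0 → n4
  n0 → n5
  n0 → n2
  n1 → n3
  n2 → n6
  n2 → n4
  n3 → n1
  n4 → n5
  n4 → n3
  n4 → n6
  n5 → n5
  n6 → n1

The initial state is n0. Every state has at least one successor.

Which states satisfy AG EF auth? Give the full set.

{n1, n3, n6}

States satisfying EF auth: {n0, n1, n2, n3, n4, n6}.
States satisfying AG EF auth: {n1, n3, n6}.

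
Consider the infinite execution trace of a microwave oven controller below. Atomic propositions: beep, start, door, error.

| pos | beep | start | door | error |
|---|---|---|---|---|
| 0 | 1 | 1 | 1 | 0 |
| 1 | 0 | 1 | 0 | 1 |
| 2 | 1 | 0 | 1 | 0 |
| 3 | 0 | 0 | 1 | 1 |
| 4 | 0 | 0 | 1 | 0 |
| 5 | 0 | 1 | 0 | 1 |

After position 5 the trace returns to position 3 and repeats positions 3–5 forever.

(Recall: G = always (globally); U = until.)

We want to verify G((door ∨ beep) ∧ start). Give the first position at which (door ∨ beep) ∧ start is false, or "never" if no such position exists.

Check (door ∨ beep) ∧ start at each position in order: 0 ✓.
At position 1 the labels are {error, start}, so (door ∨ beep) ∧ start is false there. This is the first violation.

1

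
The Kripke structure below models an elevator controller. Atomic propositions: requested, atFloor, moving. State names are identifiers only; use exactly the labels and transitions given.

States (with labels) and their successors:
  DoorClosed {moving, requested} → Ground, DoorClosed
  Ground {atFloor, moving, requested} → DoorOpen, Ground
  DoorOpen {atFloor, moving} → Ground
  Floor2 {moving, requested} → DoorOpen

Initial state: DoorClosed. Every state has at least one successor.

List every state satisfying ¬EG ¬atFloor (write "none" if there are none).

{Ground, DoorOpen, Floor2}

States satisfying ¬atFloor: {DoorClosed, Floor2}.
States satisfying EG ¬atFloor: {DoorClosed}.
States satisfying ¬EG ¬atFloor: {Ground, DoorOpen, Floor2}.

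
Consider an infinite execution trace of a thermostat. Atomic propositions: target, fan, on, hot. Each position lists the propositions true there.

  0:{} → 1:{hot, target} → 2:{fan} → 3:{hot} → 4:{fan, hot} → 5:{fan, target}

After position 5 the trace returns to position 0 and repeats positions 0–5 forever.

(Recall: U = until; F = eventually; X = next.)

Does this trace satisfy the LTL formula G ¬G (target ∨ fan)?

Yes

¬G (target ∨ fan) holds at every position 0..5, and those are all positions ever visited, so G ¬G (target ∨ fan) holds.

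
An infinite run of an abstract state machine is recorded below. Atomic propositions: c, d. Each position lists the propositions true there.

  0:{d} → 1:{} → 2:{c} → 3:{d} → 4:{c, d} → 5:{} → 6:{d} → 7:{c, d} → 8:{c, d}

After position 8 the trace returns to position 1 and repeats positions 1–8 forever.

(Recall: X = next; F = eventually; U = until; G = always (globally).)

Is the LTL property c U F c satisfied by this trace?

Holds

Walking from position 0: F c first holds at position 0, and c holds at every earlier position along the way, so c U F c holds.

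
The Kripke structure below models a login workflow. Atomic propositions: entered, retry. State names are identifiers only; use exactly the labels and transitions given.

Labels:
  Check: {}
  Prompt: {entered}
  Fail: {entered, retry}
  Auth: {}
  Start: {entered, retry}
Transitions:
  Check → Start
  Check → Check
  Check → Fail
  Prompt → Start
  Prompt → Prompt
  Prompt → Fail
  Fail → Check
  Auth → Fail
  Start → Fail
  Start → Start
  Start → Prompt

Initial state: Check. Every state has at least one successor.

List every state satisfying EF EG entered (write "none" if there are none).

States satisfying EG entered: {Prompt, Start}.
States satisfying EF EG entered: {Check, Prompt, Fail, Auth, Start}.

{Check, Prompt, Fail, Auth, Start}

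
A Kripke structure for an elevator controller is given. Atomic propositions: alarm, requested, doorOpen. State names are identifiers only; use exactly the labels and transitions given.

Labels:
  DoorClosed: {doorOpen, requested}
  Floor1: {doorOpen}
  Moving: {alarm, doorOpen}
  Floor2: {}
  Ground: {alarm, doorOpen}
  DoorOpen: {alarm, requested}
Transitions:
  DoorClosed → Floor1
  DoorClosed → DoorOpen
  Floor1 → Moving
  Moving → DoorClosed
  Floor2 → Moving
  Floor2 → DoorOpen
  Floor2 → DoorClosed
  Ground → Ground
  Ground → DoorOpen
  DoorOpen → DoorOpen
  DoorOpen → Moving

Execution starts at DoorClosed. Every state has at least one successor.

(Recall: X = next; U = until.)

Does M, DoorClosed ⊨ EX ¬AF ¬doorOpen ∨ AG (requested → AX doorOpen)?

States satisfying ¬AF ¬doorOpen: {DoorClosed, Floor1, Moving, Ground}.
States satisfying EX ¬AF ¬doorOpen: {DoorClosed, Floor1, Moving, Floor2, Ground, DoorOpen}.
States satisfying requested → AX doorOpen: {Floor1, Moving, Floor2, Ground}.
States satisfying AG (requested → AX doorOpen): ∅.
States satisfying EX ¬AF ¬doorOpen ∨ AG (requested → AX doorOpen): {DoorClosed, Floor1, Moving, Floor2, Ground, DoorOpen}.
DoorClosed ∈ Sat(EX ¬AF ¬doorOpen ∨ AG (requested → AX doorOpen)).

Satisfied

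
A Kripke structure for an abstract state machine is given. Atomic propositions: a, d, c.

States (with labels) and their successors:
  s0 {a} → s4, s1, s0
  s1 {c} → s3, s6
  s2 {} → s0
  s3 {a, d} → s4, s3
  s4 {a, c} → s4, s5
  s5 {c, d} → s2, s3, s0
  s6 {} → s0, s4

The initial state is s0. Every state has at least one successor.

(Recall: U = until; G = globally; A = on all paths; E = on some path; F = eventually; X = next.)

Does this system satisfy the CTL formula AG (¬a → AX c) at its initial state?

States satisfying ¬a → AX c: {s0, s3, s4}.
States satisfying AG (¬a → AX c): ∅.
s1 is reachable from s0 and violates ¬a → AX c, so AG fails at s0.
s0 ∉ Sat(AG (¬a → AX c)).

No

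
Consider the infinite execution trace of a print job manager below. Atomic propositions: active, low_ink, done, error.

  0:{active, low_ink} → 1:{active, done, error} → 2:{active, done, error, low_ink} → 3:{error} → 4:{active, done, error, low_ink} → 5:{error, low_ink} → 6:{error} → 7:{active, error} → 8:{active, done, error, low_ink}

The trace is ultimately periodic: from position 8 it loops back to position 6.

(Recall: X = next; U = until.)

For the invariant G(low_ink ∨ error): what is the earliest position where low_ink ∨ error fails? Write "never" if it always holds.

never

low_ink ∨ error holds at every position 0..8, and those are all the positions the trace ever visits, so the invariant G(low_ink ∨ error) is never violated.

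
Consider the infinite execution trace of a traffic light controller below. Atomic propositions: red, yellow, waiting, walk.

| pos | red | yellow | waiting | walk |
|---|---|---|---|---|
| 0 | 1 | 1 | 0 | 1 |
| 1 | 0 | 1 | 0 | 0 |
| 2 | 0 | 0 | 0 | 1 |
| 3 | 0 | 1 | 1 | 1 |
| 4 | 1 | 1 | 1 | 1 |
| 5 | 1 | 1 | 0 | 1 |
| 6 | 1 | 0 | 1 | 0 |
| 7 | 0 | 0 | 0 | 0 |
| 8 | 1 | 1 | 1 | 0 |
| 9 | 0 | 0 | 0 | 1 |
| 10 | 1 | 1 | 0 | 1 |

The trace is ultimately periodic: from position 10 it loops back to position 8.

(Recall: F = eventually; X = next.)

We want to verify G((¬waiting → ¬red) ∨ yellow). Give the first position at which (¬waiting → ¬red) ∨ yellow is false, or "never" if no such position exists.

(¬waiting → ¬red) ∨ yellow holds at every position 0..10, and those are all the positions the trace ever visits, so the invariant G((¬waiting → ¬red) ∨ yellow) is never violated.

never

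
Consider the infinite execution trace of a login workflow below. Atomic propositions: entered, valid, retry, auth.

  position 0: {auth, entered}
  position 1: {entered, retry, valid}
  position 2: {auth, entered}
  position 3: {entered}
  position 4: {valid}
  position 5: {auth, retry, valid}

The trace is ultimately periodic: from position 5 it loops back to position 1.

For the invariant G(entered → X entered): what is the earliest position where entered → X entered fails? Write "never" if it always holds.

3

Check entered → X entered at each position in order: 0 ✓, 1 ✓, 2 ✓.
At position 3 the labels are {entered} and the next position 4 has {valid}, so entered → X entered is false there. This is the first violation.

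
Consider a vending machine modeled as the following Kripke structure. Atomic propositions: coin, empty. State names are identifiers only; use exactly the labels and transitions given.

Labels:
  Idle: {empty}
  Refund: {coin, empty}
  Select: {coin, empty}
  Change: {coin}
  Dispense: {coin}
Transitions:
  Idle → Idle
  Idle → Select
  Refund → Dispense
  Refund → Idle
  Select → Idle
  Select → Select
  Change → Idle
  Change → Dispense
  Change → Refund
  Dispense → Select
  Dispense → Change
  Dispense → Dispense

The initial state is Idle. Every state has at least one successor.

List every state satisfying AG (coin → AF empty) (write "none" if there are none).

{Idle, Select}

States satisfying coin → AF empty: {Idle, Refund, Select}.
States satisfying AG (coin → AF empty): {Idle, Select}.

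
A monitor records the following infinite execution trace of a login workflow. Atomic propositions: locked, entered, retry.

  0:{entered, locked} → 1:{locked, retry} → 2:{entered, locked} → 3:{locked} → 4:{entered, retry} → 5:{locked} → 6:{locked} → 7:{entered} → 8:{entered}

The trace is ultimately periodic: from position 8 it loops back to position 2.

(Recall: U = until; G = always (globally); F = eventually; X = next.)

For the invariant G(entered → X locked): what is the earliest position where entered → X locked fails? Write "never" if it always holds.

Check entered → X locked at each position in order: 0 ✓, 1 ✓, 2 ✓, 3 ✓, 4 ✓, 5 ✓, 6 ✓.
At position 7 the labels are {entered} and the next position 8 has {entered}, so entered → X locked is false there. This is the first violation.

7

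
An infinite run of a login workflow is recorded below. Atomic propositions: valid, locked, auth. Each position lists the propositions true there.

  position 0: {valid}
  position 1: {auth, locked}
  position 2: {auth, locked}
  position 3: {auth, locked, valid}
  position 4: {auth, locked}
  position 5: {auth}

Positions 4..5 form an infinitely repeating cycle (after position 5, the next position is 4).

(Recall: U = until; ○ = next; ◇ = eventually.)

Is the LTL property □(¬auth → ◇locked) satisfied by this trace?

Yes

¬auth → ◇locked holds at every position 0..5, and those are all positions ever visited, so □(¬auth → ◇locked) holds.
Positions where ¬auth holds: 0.
Check ◇locked at each: 0→ok.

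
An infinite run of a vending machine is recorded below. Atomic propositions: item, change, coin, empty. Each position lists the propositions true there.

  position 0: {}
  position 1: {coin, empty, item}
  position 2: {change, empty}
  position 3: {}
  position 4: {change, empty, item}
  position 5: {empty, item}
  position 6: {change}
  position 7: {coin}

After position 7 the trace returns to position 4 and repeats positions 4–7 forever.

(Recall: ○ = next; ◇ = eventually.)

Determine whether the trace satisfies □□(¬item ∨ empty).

□(¬item ∨ empty) holds at every position 0..7, and those are all positions ever visited, so □□(¬item ∨ empty) holds.

Satisfied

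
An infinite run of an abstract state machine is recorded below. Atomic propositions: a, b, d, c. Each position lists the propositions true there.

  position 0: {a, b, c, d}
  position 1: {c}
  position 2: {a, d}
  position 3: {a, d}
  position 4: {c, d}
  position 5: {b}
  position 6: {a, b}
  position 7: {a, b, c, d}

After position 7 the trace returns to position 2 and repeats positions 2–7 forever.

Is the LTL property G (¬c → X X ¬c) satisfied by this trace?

¬c → X X ¬c must hold at every position from 0 onward. It fails at position 2, so G (¬c → X X ¬c) is false.
Positions where ¬c holds: 2, 3, 5, 6.
Check X X ¬c at each: 2→fails, 3→ok, 5→fails, 6→ok.

Violated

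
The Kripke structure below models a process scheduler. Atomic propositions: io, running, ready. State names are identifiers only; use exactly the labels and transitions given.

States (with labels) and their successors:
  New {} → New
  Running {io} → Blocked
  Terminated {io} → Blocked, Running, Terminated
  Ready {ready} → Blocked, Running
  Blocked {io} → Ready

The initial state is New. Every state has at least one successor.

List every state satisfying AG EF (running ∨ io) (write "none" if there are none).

{Running, Terminated, Ready, Blocked}

States satisfying EF (running ∨ io): {Running, Terminated, Ready, Blocked}.
States satisfying AG EF (running ∨ io): {Running, Terminated, Ready, Blocked}.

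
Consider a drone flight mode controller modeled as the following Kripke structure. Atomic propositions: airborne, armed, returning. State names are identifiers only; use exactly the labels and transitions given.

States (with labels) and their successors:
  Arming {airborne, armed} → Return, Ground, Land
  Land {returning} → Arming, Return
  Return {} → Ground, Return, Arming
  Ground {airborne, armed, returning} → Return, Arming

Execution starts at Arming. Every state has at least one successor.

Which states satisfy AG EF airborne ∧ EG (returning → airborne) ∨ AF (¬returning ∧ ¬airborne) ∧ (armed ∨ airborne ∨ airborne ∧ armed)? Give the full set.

{Arming, Return, Ground}

States satisfying EF airborne: {Arming, Land, Return, Ground}.
States satisfying AG EF airborne: {Arming, Land, Return, Ground}.
States satisfying returning → airborne: {Arming, Return, Ground}.
States satisfying EG (returning → airborne): {Arming, Return, Ground}.
States satisfying AG EF airborne ∧ EG (returning → airborne): {Arming, Return, Ground}.
States satisfying ¬returning ∧ ¬airborne: {Return}.
States satisfying AF (¬returning ∧ ¬airborne): {Return}.
States satisfying armed ∨ airborne: {Arming, Ground}.
States satisfying airborne ∧ armed: {Arming, Ground}.
States satisfying armed ∨ airborne ∨ airborne ∧ armed: {Arming, Ground}.
States satisfying AG EF airborne ∧ EG (returning → airborne) ∨ AF (¬returning ∧ ¬airborne) ∧ (armed ∨ airborne ∨ airborne ∧ armed): {Arming, Return, Ground}.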